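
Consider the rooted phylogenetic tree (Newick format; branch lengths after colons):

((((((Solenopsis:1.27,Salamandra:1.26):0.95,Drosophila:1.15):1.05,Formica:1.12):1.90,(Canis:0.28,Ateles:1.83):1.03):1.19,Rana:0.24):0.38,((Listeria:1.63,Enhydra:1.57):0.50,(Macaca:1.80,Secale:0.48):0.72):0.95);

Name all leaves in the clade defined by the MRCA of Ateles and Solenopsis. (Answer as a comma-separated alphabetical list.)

Tracing Ateles: it sits inside (Canis,Ateles).
Tracing Solenopsis: it sits inside (Solenopsis,Salamandra).
The smallest clade enclosing both is ((((Solenopsis,Salamandra),Drosophila),Formica),(Canis,Ateles)); the answer is its 6 terminal taxa in alphabetical order.

Ateles, Canis, Drosophila, Formica, Salamandra, Solenopsis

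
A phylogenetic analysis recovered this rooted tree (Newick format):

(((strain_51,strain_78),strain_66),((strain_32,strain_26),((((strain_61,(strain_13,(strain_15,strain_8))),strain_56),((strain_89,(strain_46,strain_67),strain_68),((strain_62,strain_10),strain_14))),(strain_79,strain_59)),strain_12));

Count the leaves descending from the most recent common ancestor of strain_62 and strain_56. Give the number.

The MRCA of strain_62 and strain_56 is the node subtending (((strain_61,(strain_13,(strain_15,strain_8))),strain_56),((strain_89,(strain_46,strain_67),strain_68),((strain_62,strain_10),strain_14))).
That clade contains 12 terminal taxa: strain_10, strain_13, strain_14, strain_15, strain_46, strain_56, strain_61, strain_62, strain_67, strain_68, strain_8, strain_89.

12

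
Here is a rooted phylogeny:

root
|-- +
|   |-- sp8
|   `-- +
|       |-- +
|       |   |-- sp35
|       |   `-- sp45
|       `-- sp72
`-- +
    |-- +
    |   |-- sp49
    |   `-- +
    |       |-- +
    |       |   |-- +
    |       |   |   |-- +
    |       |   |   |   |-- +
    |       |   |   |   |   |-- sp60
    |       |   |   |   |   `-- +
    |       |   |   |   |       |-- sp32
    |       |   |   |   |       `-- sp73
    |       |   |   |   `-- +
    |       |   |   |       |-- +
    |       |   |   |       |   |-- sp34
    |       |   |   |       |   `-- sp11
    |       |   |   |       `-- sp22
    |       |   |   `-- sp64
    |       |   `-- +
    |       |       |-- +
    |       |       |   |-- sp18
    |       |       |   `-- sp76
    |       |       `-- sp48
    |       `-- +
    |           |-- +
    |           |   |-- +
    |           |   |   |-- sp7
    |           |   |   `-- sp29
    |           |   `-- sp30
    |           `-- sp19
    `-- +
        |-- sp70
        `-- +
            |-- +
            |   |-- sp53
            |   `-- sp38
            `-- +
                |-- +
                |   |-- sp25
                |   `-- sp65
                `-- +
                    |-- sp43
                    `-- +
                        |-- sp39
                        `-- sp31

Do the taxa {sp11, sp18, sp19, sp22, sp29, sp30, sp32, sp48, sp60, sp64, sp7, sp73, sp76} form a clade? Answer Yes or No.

No

The MRCA of the listed taxa subtends (((((sp60,(sp32,sp73)),((sp34,sp11),sp22)),sp64),((sp18,sp76),sp48)),(((sp7,sp29),sp30),sp19)).
That clade also contains sp34, which is not in the proposed group, so the group is not monophyletic.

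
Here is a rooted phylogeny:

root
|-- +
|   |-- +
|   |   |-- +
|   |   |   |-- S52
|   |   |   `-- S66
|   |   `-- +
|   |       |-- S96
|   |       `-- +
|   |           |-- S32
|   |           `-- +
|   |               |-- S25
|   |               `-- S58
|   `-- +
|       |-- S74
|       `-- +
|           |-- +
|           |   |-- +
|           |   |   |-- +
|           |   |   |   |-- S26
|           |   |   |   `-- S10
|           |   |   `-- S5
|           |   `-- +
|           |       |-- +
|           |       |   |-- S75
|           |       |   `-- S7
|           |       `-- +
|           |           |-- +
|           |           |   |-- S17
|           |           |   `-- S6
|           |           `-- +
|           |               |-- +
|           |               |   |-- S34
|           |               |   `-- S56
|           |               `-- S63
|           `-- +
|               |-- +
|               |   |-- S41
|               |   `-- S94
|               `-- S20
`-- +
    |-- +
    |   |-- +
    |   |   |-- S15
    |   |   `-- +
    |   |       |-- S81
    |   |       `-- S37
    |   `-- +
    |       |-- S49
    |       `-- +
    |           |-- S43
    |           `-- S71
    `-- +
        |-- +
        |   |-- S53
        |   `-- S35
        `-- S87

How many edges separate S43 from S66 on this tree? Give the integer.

9

The MRCA of S43 and S66 is the root of the tree.
From S43 up to that node: 5 branches. From S66 up to the same node: 4 branches. Total: 5 + 4 = 9.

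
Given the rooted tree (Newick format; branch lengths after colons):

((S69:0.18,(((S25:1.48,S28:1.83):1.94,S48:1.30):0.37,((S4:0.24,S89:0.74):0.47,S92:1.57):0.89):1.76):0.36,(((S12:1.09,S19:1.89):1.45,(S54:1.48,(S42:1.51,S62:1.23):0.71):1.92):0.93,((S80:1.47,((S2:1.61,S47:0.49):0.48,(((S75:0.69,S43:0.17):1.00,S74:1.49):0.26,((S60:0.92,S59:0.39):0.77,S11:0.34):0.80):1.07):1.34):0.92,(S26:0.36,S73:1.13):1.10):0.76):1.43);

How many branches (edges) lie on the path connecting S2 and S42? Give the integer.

9

The MRCA of S2 and S42 is the node subtending (((S12,S19),(S54,(S42,S62))),((S80,((S2,S47),(((S75,S43),S74),((S60,S59),S11)))),(S26,S73))).
From S2 up to that node: 5 branches. From S42 up to the same node: 4 branches. Total: 5 + 4 = 9.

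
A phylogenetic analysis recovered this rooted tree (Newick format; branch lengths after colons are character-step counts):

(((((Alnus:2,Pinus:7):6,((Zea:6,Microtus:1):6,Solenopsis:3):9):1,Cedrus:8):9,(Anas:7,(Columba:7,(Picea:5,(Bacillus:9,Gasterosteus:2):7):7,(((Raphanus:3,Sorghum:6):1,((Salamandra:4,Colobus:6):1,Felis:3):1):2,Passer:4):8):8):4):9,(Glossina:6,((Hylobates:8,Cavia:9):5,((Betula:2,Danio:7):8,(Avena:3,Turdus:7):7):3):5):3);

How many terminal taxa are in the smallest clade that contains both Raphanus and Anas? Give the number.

The MRCA of Raphanus and Anas is the node subtending (Anas,(Columba,(Picea,(Bacillus,Gasterosteus)),(((Raphanus,Sorghum),((Salamandra,Colobus),Felis)),Passer))).
That clade contains 11 terminal taxa: Anas, Bacillus, Colobus, Columba, Felis, Gasterosteus, Passer, Picea, Raphanus, Salamandra, Sorghum.

11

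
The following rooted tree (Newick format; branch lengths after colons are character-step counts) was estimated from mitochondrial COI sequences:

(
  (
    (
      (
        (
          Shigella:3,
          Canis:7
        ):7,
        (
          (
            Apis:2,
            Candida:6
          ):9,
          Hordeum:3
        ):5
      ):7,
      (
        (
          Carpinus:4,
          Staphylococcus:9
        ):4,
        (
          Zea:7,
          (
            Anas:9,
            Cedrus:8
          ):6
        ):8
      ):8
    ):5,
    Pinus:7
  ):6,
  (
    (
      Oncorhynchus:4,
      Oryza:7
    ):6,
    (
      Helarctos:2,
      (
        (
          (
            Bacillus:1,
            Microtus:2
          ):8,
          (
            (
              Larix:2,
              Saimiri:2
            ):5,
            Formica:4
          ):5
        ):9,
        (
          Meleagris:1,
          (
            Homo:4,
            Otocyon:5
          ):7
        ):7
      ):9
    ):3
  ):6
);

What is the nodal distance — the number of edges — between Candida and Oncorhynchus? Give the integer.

The MRCA of Candida and Oncorhynchus is the root of the tree.
From Candida up to that node: 6 branches. From Oncorhynchus up to the same node: 3 branches. Total: 6 + 3 = 9.

9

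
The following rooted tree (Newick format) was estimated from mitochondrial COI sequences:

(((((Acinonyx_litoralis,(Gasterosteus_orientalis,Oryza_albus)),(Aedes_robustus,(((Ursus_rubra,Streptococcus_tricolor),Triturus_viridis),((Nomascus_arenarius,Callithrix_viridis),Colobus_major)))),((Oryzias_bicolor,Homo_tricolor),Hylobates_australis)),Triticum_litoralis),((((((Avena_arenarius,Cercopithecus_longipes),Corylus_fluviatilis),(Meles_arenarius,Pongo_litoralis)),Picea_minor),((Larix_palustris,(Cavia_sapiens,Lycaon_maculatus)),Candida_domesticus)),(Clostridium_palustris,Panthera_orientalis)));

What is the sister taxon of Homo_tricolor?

Homo_tricolor attaches to the tree at the node subtending (Oryzias_bicolor,Homo_tricolor).
The other lineage descending from that same node — the sister group — is the single tip Oryzias_bicolor.

Oryzias_bicolor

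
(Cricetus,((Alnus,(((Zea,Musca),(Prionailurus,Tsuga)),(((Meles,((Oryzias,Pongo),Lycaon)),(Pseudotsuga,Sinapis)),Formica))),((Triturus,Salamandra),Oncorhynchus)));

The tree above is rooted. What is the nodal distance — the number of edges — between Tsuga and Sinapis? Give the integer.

The MRCA of Tsuga and Sinapis is the node subtending (((Zea,Musca),(Prionailurus,Tsuga)),(((Meles,((Oryzias,Pongo),Lycaon)),(Pseudotsuga,Sinapis)),Formica)).
From Tsuga up to that node: 3 branches. From Sinapis up to the same node: 4 branches. Total: 3 + 4 = 7.

7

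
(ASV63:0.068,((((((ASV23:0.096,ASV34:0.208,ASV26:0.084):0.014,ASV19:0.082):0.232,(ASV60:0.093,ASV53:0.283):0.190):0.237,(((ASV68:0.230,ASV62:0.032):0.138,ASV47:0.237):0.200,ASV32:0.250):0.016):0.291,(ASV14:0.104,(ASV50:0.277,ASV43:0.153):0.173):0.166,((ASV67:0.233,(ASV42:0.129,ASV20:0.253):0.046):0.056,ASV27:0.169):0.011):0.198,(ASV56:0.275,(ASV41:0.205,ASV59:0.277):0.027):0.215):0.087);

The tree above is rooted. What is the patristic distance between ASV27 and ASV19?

The path runs ASV27 → … → MRCA → … → ASV19; the MRCA is the node subtending (((((ASV23,ASV34,ASV26),ASV19),(ASV60,ASV53)),(((ASV68,ASV62),ASV47),ASV32)),(ASV14,(ASV50,ASV43)),((ASV67,(ASV42,ASV20)),ASV27)).
Branch lengths along that path: 0.169 + 0.011 + 0.291 + 0.237 + 0.232 + 0.082 = 1.022.

1.022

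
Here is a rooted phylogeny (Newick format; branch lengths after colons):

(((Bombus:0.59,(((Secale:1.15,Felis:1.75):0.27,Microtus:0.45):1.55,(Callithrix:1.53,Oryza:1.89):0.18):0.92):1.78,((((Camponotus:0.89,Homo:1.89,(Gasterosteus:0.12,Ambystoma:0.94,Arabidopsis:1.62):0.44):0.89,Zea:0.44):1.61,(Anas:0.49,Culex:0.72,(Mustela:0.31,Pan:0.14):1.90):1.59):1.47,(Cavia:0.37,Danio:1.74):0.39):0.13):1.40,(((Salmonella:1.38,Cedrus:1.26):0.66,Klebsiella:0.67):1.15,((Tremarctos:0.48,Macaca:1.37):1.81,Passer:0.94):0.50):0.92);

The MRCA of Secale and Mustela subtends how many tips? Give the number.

The MRCA of Secale and Mustela is the node subtending ((Bombus,(((Secale,Felis),Microtus),(Callithrix,Oryza))),((((Camponotus,Homo,(Gasterosteus,Ambystoma,Arabidopsis)),Zea),(Anas,Culex,(Mustela,Pan))),(Cavia,Danio))).
That clade contains 18 terminal taxa: Ambystoma, Anas, Arabidopsis, Bombus, Callithrix, Camponotus, Cavia, Culex, Danio, Felis, Gasterosteus, Homo, Microtus, Mustela, Oryza, Pan, Secale, Zea.

18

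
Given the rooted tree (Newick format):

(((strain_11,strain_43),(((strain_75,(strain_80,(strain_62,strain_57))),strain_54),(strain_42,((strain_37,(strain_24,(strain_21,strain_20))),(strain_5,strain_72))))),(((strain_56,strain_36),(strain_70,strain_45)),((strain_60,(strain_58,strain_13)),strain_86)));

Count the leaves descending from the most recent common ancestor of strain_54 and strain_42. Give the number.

The MRCA of strain_54 and strain_42 is the node subtending (((strain_75,(strain_80,(strain_62,strain_57))),strain_54),(strain_42,((strain_37,(strain_24,(strain_21,strain_20))),(strain_5,strain_72)))).
That clade contains 12 terminal taxa: strain_20, strain_21, strain_24, strain_37, strain_42, strain_5, strain_54, strain_57, strain_62, strain_72, strain_75, strain_80.

12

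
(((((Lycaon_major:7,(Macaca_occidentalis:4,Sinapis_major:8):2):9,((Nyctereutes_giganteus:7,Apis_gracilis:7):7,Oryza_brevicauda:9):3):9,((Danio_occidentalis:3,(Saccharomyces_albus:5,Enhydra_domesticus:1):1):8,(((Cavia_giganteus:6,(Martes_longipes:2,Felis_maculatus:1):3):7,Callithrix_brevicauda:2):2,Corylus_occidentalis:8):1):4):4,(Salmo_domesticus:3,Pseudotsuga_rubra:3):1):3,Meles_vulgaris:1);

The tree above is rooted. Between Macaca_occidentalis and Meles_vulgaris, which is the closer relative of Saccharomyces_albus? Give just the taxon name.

The MRCA of Saccharomyces_albus and Macaca_occidentalis subtends (((Lycaon_major,(Macaca_occidentalis,Sinapis_major)),((Nyctereutes_giganteus,Apis_gracilis),Oryza_brevicauda)),((Danio_occidentalis,(Saccharomyces_albus,Enhydra_domesticus)),(((Cavia_giganteus,(Martes_longipes,Felis_maculatus)),Callithrix_brevicauda),Corylus_occidentalis))) (14 taxa).
The MRCA of Saccharomyces_albus and Meles_vulgaris is the root, subtending the entire tree (17 taxa).
The first is nested inside the second, so Saccharomyces_albus shares a more recent common ancestor with Macaca_occidentalis.

Macaca_occidentalis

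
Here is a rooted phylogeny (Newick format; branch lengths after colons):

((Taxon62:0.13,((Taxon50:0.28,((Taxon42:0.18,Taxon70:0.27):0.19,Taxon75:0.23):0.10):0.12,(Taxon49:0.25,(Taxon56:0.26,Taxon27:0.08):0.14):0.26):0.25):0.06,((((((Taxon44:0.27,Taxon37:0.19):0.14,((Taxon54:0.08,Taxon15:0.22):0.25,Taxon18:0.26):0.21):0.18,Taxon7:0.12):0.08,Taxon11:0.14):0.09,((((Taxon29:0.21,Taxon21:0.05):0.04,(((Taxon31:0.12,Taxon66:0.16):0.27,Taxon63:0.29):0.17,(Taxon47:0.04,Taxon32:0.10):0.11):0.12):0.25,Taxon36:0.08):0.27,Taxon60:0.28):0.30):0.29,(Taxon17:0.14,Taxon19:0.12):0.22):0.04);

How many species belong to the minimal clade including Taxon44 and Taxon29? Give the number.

16

The MRCA of Taxon44 and Taxon29 is the node subtending (((((Taxon44,Taxon37),((Taxon54,Taxon15),Taxon18)),Taxon7),Taxon11),((((Taxon29,Taxon21),(((Taxon31,Taxon66),Taxon63),(Taxon47,Taxon32))),Taxon36),Taxon60)).
That clade contains 16 terminal taxa: Taxon11, Taxon15, Taxon18, Taxon21, Taxon29, Taxon31, Taxon32, Taxon36, Taxon37, Taxon44, Taxon47, Taxon54, Taxon60, Taxon63, Taxon66, Taxon7.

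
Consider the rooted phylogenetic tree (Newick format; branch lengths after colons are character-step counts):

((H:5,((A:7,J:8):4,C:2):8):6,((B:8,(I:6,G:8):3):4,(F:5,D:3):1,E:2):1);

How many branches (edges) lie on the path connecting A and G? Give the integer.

The MRCA of A and G is the root of the tree.
From A up to that node: 4 branches. From G up to the same node: 4 branches. Total: 4 + 4 = 8.

8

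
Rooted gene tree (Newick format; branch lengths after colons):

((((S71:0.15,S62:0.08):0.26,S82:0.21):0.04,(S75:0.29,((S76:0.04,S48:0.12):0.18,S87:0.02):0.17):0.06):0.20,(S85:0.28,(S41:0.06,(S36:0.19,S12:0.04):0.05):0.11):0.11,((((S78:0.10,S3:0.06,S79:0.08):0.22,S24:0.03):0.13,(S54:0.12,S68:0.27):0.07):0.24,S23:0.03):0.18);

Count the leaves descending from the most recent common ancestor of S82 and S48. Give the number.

The MRCA of S82 and S48 is the node subtending (((S71,S62),S82),(S75,((S76,S48),S87))).
That clade contains 7 terminal taxa: S48, S62, S71, S75, S76, S82, S87.

7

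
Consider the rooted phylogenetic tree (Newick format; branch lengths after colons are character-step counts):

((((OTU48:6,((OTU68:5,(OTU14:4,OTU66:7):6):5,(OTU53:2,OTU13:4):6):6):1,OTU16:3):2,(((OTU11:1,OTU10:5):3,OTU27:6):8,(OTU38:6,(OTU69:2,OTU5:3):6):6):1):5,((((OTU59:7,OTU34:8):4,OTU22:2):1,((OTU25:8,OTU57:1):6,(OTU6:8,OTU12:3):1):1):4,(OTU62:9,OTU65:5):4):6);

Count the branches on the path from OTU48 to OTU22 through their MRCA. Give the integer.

8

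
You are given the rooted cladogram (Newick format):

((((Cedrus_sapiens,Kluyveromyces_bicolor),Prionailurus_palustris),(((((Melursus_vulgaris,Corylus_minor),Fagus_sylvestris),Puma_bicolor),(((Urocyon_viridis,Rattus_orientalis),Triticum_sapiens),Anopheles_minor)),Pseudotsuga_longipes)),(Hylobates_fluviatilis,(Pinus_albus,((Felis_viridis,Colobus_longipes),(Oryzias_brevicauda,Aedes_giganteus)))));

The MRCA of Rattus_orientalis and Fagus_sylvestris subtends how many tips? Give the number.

The MRCA of Rattus_orientalis and Fagus_sylvestris is the node subtending ((((Melursus_vulgaris,Corylus_minor),Fagus_sylvestris),Puma_bicolor),(((Urocyon_viridis,Rattus_orientalis),Triticum_sapiens),Anopheles_minor)).
That clade contains 8 terminal taxa: Anopheles_minor, Corylus_minor, Fagus_sylvestris, Melursus_vulgaris, Puma_bicolor, Rattus_orientalis, Triticum_sapiens, Urocyon_viridis.

8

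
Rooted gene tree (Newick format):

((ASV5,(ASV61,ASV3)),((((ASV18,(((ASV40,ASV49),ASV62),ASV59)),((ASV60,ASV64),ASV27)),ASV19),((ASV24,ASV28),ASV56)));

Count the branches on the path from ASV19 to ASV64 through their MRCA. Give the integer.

5

The MRCA of ASV19 and ASV64 is the node subtending (((ASV18,(((ASV40,ASV49),ASV62),ASV59)),((ASV60,ASV64),ASV27)),ASV19).
From ASV19 up to that node: 1 branch. From ASV64 up to the same node: 4 branches. Total: 1 + 4 = 5.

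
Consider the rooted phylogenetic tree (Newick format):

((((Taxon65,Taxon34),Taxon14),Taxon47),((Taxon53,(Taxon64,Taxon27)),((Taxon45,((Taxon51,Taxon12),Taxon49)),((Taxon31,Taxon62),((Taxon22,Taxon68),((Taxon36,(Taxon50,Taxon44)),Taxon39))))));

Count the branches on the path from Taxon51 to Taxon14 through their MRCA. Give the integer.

The MRCA of Taxon51 and Taxon14 is the root of the tree.
From Taxon51 up to that node: 6 branches. From Taxon14 up to the same node: 3 branches. Total: 6 + 3 = 9.

9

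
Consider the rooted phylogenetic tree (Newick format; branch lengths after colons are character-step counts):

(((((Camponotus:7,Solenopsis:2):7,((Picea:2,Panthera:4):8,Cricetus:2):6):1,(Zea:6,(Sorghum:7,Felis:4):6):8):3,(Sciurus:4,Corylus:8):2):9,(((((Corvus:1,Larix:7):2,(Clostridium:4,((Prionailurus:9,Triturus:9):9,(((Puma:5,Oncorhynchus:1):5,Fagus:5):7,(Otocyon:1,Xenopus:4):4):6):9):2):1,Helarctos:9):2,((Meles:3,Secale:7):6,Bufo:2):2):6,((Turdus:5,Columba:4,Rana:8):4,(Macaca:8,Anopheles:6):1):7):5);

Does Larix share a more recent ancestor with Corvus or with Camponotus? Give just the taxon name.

Corvus

The MRCA of Larix and Corvus subtends (Corvus,Larix) (2 taxa).
The MRCA of Larix and Camponotus is the root, subtending the entire tree (29 taxa).
The first is nested inside the second, so Larix shares a more recent common ancestor with Corvus.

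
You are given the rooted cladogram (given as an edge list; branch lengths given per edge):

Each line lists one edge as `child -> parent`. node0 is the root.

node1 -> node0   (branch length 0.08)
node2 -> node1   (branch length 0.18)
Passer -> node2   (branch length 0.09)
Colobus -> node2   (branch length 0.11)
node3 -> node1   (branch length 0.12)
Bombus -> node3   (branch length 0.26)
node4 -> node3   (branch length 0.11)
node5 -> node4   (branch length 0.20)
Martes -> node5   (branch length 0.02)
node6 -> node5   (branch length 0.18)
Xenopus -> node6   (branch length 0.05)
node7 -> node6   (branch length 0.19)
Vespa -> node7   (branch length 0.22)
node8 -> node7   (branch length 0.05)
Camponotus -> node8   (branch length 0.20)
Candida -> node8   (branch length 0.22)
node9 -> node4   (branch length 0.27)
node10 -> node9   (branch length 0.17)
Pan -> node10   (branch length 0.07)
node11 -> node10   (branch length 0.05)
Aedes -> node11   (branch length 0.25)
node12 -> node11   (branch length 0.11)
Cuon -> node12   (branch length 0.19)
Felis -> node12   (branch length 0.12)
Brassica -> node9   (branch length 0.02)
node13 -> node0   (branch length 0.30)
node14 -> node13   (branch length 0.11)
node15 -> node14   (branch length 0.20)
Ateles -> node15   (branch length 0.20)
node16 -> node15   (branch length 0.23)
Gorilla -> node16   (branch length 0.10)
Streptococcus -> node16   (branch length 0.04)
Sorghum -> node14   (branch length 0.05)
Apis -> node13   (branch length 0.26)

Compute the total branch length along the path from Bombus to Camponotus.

1.19

The path runs Bombus → … → MRCA → … → Camponotus; the MRCA is the node subtending (Bombus,((Martes,(Xenopus,(Vespa,(Camponotus,Candida)))),((Pan,(Aedes,(Cuon,Felis))),Brassica))).
Branch lengths along that path: 0.26 + 0.11 + 0.20 + 0.18 + 0.19 + 0.05 + 0.20 = 1.19.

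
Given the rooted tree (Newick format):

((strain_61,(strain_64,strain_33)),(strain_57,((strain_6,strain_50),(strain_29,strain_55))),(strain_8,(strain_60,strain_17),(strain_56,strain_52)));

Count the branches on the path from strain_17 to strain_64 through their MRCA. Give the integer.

6

The MRCA of strain_17 and strain_64 is the root of the tree.
From strain_17 up to that node: 3 branches. From strain_64 up to the same node: 3 branches. Total: 3 + 3 = 6.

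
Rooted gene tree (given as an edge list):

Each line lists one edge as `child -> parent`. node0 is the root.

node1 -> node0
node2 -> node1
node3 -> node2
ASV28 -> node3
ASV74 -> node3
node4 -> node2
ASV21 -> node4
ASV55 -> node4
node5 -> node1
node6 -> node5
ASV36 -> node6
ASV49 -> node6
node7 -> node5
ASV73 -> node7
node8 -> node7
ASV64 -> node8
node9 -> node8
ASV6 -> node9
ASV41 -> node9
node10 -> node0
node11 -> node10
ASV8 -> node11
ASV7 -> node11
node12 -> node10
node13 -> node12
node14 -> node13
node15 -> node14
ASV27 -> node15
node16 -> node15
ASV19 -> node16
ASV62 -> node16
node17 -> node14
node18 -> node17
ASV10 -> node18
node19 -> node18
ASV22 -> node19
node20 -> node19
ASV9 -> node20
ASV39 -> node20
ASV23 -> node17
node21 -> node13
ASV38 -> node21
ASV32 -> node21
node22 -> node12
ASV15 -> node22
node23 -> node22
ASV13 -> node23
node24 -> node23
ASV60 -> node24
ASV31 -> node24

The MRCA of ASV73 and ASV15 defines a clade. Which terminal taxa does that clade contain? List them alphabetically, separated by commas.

Tracing ASV73: it sits inside (ASV73,(ASV64,(ASV6,ASV41))).
Tracing ASV15: it sits inside (ASV15,(ASV13,(ASV60,ASV31))).
The smallest clade enclosing both is the whole tree (their MRCA is the root), so the answer is all 26 tips in alphabetical order.

ASV10, ASV13, ASV15, ASV19, ASV21, ASV22, ASV23, ASV27, ASV28, ASV31, ASV32, ASV36, ASV38, ASV39, ASV41, ASV49, ASV55, ASV6, ASV60, ASV62, ASV64, ASV7, ASV73, ASV74, ASV8, ASV9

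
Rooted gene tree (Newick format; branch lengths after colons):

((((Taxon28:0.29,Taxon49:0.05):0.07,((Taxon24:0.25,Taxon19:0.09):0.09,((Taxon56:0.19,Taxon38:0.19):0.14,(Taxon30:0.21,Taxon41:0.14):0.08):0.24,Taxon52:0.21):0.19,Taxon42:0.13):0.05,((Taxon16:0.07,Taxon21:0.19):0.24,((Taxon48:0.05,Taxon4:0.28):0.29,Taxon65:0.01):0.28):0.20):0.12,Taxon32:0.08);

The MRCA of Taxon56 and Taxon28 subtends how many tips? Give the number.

The MRCA of Taxon56 and Taxon28 is the node subtending ((Taxon28,Taxon49),((Taxon24,Taxon19),((Taxon56,Taxon38),(Taxon30,Taxon41)),Taxon52),Taxon42).
That clade contains 10 terminal taxa: Taxon19, Taxon24, Taxon28, Taxon30, Taxon38, Taxon41, Taxon42, Taxon49, Taxon52, Taxon56.

10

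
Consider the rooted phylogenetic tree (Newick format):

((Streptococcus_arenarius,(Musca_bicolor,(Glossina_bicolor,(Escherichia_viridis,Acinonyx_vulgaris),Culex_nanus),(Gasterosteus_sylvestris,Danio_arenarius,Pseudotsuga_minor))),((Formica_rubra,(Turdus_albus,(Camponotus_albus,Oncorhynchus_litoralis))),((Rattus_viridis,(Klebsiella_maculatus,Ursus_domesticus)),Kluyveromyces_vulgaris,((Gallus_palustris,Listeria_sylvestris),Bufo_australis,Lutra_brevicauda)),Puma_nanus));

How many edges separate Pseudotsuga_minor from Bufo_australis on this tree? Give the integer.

8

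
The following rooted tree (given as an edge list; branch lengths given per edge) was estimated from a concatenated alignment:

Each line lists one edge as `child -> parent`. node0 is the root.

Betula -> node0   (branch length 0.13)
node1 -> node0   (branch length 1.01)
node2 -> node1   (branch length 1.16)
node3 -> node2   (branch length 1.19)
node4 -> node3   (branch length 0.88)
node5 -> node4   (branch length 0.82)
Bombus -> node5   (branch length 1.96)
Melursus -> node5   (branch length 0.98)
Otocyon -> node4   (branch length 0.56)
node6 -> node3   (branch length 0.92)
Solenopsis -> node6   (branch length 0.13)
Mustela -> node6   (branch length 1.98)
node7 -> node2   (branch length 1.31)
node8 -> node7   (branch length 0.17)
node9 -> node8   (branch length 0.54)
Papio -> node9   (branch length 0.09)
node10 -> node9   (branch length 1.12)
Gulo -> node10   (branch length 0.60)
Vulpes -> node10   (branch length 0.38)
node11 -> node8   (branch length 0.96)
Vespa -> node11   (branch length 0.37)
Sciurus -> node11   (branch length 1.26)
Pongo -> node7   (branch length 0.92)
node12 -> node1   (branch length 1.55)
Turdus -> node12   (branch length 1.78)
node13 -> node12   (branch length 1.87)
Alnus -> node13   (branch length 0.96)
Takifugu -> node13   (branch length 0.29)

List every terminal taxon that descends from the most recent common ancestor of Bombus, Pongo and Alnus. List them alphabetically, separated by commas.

Alnus, Bombus, Gulo, Melursus, Mustela, Otocyon, Papio, Pongo, Sciurus, Solenopsis, Takifugu, Turdus, Vespa, Vulpes

Tracing Bombus: it sits inside (Bombus,Melursus).
Tracing Pongo: it sits inside (((Papio,(Gulo,Vulpes)),(Vespa,Sciurus)),Pongo).
Tracing Alnus: it sits inside (Alnus,Takifugu).
The smallest clade enclosing all 3 is (((((Bombus,Melursus),Otocyon),(Solenopsis,Mustela)),(((Papio,(Gulo,Vulpes)),(Vespa,Sciurus)),Pongo)),(Turdus,(Alnus,Takifugu))); the answer is its 14 terminal taxa in alphabetical order.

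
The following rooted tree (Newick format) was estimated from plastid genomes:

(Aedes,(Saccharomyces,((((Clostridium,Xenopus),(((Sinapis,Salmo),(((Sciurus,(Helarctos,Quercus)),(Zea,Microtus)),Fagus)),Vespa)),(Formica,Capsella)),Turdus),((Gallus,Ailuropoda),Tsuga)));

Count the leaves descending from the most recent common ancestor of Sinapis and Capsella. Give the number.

The MRCA of Sinapis and Capsella is the node subtending (((Clostridium,Xenopus),(((Sinapis,Salmo),(((Sciurus,(Helarctos,Quercus)),(Zea,Microtus)),Fagus)),Vespa)),(Formica,Capsella)).
That clade contains 13 terminal taxa: Capsella, Clostridium, Fagus, Formica, Helarctos, Microtus, Quercus, Salmo, Sciurus, Sinapis, Vespa, Xenopus, Zea.

13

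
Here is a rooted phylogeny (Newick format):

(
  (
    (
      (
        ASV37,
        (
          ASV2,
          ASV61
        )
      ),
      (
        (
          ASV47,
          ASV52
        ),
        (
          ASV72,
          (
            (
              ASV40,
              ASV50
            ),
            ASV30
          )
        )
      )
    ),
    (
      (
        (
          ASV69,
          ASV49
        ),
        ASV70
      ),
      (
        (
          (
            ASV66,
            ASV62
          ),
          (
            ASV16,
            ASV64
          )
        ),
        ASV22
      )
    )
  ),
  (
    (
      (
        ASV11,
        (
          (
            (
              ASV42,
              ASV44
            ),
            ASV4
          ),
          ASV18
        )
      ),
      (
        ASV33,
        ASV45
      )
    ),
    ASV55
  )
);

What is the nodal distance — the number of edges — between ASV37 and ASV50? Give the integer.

7

The MRCA of ASV37 and ASV50 is the node subtending ((ASV37,(ASV2,ASV61)),((ASV47,ASV52),(ASV72,((ASV40,ASV50),ASV30)))).
From ASV37 up to that node: 2 branches. From ASV50 up to the same node: 5 branches. Total: 2 + 5 = 7.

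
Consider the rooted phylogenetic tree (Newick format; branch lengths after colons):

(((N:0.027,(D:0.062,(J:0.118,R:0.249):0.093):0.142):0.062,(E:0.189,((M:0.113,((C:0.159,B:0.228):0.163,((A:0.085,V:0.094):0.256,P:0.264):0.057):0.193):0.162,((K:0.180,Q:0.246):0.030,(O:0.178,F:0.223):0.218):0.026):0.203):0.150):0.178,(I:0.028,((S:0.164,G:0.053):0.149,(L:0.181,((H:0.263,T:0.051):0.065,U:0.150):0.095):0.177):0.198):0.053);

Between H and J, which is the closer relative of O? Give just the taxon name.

The MRCA of O and J subtends ((N,(D,(J,R))),(E,((M,((C,B),((A,V),P))),((K,Q),(O,F))))) (15 taxa).
The MRCA of O and H is the root, subtending the entire tree (22 taxa).
The first is nested inside the second, so O shares a more recent common ancestor with J.

J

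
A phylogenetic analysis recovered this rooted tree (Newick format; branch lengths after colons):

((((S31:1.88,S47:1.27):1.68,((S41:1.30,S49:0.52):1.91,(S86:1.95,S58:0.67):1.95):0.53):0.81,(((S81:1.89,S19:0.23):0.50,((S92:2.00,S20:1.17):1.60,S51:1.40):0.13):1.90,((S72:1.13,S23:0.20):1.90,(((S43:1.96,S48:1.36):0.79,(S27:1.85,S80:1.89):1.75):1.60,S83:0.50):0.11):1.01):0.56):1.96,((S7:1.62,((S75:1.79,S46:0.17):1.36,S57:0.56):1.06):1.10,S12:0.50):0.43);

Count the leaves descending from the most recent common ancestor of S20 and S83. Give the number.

12

The MRCA of S20 and S83 is the node subtending (((S81,S19),((S92,S20),S51)),((S72,S23),(((S43,S48),(S27,S80)),S83))).
That clade contains 12 terminal taxa: S19, S20, S23, S27, S43, S48, S51, S72, S80, S81, S83, S92.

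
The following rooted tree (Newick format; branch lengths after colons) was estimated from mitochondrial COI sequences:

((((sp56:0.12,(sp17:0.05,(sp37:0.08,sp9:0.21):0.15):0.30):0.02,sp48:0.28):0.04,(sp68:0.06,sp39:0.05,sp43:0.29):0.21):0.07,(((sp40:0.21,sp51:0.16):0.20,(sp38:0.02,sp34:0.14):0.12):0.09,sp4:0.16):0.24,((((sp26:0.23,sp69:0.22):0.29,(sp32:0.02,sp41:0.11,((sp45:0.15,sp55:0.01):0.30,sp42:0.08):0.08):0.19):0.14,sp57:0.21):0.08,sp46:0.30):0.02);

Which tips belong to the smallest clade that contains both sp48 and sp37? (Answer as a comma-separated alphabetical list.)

sp17, sp37, sp48, sp56, sp9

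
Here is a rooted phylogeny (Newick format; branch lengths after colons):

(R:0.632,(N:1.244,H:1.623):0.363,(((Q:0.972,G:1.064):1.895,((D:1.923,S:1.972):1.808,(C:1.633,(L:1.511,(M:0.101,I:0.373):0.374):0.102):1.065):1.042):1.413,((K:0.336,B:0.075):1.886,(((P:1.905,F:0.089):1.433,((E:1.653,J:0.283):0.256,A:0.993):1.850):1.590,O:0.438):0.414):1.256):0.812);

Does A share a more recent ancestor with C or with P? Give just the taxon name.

P

The MRCA of A and P subtends ((P,F),((E,J),A)) (5 taxa).
The MRCA of A and C subtends (((Q,G),((D,S),(C,(L,(M,I))))),((K,B),(((P,F),((E,J),A)),O))) (16 taxa).
The first is nested inside the second, so A shares a more recent common ancestor with P.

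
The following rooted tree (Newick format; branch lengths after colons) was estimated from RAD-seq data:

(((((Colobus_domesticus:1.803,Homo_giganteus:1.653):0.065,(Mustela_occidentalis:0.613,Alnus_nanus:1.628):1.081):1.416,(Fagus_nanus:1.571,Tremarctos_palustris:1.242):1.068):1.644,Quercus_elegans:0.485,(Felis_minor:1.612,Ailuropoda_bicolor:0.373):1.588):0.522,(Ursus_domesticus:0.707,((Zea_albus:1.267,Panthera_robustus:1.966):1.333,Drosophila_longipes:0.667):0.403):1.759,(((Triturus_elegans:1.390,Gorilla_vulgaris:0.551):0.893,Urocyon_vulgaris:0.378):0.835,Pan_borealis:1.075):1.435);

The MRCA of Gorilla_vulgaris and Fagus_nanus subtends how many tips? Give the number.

17

The MRCA of Gorilla_vulgaris and Fagus_nanus is the root, so the clade is the entire tree.
That clade contains 17 terminal taxa: Ailuropoda_bicolor, Alnus_nanus, Colobus_domesticus, Drosophila_longipes, Fagus_nanus, Felis_minor, Gorilla_vulgaris, Homo_giganteus, Mustela_occidentalis, Pan_borealis, Panthera_robustus, Quercus_elegans, Tremarctos_palustris, Triturus_elegans, Urocyon_vulgaris, Ursus_domesticus, Zea_albus.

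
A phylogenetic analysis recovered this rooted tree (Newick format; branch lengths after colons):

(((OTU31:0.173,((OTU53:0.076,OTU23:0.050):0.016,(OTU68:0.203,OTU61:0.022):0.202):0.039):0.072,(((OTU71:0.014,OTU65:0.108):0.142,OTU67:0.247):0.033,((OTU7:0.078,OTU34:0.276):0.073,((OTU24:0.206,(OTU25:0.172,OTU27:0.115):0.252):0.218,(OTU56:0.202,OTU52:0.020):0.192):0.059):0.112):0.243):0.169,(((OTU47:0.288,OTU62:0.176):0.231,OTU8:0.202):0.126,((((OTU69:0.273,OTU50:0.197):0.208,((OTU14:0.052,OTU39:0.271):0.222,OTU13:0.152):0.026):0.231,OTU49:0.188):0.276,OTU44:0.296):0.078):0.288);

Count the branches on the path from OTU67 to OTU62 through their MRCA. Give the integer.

The MRCA of OTU67 and OTU62 is the root of the tree.
From OTU67 up to that node: 4 branches. From OTU62 up to the same node: 4 branches. Total: 4 + 4 = 8.

8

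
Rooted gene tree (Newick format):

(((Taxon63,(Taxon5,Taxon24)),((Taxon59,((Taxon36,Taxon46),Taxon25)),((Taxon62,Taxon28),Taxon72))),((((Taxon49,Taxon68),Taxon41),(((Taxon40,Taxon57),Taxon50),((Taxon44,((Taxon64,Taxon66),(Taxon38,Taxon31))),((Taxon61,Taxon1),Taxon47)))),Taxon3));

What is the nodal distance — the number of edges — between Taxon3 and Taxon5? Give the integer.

6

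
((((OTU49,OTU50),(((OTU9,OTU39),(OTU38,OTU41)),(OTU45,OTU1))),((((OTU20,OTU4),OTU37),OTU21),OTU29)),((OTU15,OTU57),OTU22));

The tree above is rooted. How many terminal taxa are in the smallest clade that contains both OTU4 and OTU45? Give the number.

13

The MRCA of OTU4 and OTU45 is the node subtending (((OTU49,OTU50),(((OTU9,OTU39),(OTU38,OTU41)),(OTU45,OTU1))),((((OTU20,OTU4),OTU37),OTU21),OTU29)).
That clade contains 13 terminal taxa: OTU1, OTU20, OTU21, OTU29, OTU37, OTU38, OTU39, OTU4, OTU41, OTU45, OTU49, OTU50, OTU9.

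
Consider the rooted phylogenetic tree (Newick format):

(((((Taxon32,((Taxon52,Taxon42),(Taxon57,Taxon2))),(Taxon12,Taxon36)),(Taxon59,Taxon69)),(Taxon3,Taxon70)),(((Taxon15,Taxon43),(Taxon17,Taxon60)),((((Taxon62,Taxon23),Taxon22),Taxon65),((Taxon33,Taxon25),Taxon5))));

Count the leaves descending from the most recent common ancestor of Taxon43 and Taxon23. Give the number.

11

The MRCA of Taxon43 and Taxon23 is the node subtending (((Taxon15,Taxon43),(Taxon17,Taxon60)),((((Taxon62,Taxon23),Taxon22),Taxon65),((Taxon33,Taxon25),Taxon5))).
That clade contains 11 terminal taxa: Taxon15, Taxon17, Taxon22, Taxon23, Taxon25, Taxon33, Taxon43, Taxon5, Taxon60, Taxon62, Taxon65.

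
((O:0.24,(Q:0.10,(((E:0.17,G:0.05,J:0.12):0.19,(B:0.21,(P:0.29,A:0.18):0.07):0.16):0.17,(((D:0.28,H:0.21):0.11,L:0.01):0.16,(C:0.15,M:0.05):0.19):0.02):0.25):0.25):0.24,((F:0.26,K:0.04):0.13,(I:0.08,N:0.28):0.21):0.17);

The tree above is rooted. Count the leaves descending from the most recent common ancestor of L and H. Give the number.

3

The MRCA of L and H is the node subtending ((D,H),L).
That clade contains 3 terminal taxa: D, H, L.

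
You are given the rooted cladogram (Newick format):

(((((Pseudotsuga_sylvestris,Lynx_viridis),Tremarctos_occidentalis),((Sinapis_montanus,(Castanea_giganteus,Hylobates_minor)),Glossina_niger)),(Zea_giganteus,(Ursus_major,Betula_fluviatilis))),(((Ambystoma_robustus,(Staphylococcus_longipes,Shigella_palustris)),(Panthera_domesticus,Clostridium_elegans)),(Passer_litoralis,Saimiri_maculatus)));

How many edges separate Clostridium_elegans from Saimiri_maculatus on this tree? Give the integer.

The MRCA of Clostridium_elegans and Saimiri_maculatus is the node subtending (((Ambystoma_robustus,(Staphylococcus_longipes,Shigella_palustris)),(Panthera_domesticus,Clostridium_elegans)),(Passer_litoralis,Saimiri_maculatus)).
From Clostridium_elegans up to that node: 3 branches. From Saimiri_maculatus up to the same node: 2 branches. Total: 3 + 2 = 5.

5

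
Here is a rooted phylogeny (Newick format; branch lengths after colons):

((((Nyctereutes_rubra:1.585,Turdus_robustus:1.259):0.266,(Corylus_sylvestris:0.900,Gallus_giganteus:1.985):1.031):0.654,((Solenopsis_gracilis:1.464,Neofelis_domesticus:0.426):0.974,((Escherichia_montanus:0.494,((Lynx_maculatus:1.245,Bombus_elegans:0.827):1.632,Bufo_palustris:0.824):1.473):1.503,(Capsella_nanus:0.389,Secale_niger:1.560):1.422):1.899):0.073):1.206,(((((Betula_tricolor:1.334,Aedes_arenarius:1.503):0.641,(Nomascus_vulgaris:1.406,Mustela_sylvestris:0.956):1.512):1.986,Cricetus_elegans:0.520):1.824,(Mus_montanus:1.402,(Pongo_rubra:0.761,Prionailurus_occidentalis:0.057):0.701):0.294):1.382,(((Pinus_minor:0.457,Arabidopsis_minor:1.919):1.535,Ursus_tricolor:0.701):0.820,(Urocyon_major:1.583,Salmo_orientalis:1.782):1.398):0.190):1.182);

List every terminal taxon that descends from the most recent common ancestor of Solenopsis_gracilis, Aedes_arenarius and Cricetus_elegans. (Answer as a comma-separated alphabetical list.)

Tracing Solenopsis_gracilis: it sits inside (Solenopsis_gracilis,Neofelis_domesticus).
Tracing Aedes_arenarius: it sits inside (Betula_tricolor,Aedes_arenarius).
Tracing Cricetus_elegans: it sits inside (((Betula_tricolor,Aedes_arenarius),(Nomascus_vulgaris,Mustela_sylvestris)),Cricetus_elegans).
The smallest clade enclosing all 3 is the whole tree (their MRCA is the root), so the answer is all 25 tips in alphabetical order.

Aedes_arenarius, Arabidopsis_minor, Betula_tricolor, Bombus_elegans, Bufo_palustris, Capsella_nanus, Corylus_sylvestris, Cricetus_elegans, Escherichia_montanus, Gallus_giganteus, Lynx_maculatus, Mus_montanus, Mustela_sylvestris, Neofelis_domesticus, Nomascus_vulgaris, Nyctereutes_rubra, Pinus_minor, Pongo_rubra, Prionailurus_occidentalis, Salmo_orientalis, Secale_niger, Solenopsis_gracilis, Turdus_robustus, Urocyon_major, Ursus_tricolor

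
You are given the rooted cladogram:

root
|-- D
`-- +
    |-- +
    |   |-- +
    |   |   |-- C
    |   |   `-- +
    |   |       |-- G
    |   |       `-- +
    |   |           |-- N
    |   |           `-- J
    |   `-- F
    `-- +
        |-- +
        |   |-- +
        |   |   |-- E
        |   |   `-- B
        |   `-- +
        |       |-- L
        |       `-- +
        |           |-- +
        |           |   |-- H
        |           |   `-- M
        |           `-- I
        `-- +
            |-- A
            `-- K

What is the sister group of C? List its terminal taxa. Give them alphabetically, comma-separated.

C attaches to the tree at the node subtending (C,(G,(N,J))).
The other lineage descending from that same node — the sister group — is (G,(N,J)); its 3 tips in alphabetical order are the answer.

G, J, N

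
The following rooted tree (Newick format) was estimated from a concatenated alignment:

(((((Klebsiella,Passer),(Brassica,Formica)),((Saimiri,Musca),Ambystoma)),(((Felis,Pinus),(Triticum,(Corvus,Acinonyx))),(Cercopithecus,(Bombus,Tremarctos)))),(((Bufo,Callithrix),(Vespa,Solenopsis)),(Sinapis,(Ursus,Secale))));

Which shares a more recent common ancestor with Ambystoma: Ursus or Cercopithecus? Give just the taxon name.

The MRCA of Ambystoma and Cercopithecus subtends ((((Klebsiella,Passer),(Brassica,Formica)),((Saimiri,Musca),Ambystoma)),(((Felis,Pinus),(Triticum,(Corvus,Acinonyx))),(Cercopithecus,(Bombus,Tremarctos)))) (15 taxa).
The MRCA of Ambystoma and Ursus is the root, subtending the entire tree (22 taxa).
The first is nested inside the second, so Ambystoma shares a more recent common ancestor with Cercopithecus.

Cercopithecus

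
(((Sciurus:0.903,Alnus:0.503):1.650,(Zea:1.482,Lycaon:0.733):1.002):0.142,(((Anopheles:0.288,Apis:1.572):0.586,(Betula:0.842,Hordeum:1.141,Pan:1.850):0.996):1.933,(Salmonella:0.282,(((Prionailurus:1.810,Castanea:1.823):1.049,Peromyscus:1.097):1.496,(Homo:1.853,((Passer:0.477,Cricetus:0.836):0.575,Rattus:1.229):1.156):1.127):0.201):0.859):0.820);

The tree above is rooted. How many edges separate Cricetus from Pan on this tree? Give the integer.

9

The MRCA of Cricetus and Pan is the node subtending (((Anopheles,Apis),(Betula,Hordeum,Pan)),(Salmonella,(((Prionailurus,Castanea),Peromyscus),(Homo,((Passer,Cricetus),Rattus))))).
From Cricetus up to that node: 6 branches. From Pan up to the same node: 3 branches. Total: 6 + 3 = 9.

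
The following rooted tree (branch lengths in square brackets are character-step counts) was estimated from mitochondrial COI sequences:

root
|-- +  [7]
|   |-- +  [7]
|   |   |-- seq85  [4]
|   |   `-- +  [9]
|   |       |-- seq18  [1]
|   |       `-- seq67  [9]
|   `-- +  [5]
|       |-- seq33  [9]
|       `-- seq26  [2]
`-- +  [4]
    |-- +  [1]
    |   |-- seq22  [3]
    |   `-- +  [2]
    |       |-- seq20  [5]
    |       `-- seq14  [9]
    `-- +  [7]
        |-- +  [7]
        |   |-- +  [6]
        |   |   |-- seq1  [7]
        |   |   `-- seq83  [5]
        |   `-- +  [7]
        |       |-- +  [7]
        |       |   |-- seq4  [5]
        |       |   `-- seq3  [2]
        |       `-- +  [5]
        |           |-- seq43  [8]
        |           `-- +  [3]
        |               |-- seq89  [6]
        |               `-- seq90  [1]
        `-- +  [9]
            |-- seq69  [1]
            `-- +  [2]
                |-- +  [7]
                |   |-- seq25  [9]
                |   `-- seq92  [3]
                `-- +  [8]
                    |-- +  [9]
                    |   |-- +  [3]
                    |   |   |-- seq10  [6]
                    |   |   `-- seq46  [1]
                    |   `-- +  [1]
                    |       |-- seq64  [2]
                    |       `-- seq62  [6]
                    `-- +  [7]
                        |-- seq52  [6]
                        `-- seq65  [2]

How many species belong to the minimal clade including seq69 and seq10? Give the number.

The MRCA of seq69 and seq10 is the node subtending (seq69,((seq25,seq92),(((seq10,seq46),(seq64,seq62)),(seq52,seq65)))).
That clade contains 9 terminal taxa: seq10, seq25, seq46, seq52, seq62, seq64, seq65, seq69, seq92.

9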